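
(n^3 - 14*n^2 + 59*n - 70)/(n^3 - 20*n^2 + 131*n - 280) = (n - 2)/(n - 8)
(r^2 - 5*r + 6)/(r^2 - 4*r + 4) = (r - 3)/(r - 2)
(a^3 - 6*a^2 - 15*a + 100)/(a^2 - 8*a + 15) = (a^2 - a - 20)/(a - 3)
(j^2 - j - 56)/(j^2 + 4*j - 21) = (j - 8)/(j - 3)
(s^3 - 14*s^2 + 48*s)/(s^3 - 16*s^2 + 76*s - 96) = s/(s - 2)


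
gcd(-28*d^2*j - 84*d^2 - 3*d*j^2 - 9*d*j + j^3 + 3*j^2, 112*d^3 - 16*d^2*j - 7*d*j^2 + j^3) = 28*d^2 + 3*d*j - j^2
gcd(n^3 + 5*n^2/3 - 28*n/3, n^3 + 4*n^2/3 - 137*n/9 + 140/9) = n - 7/3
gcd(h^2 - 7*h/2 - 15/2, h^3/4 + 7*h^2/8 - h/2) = 1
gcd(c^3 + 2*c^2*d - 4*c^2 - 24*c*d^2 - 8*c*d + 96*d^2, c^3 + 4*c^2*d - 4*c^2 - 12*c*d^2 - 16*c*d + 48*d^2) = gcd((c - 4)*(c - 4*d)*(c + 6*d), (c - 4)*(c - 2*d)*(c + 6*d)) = c^2 + 6*c*d - 4*c - 24*d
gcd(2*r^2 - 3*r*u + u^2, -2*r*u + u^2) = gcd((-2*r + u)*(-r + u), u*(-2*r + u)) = 2*r - u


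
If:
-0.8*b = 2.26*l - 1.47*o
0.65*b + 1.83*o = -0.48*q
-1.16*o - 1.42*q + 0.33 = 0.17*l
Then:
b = 2.12471003684961*q - 0.645193832713658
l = 0.37744728426198 - 1.41359251756797*q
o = 0.229167208340917 - 1.01697351035642*q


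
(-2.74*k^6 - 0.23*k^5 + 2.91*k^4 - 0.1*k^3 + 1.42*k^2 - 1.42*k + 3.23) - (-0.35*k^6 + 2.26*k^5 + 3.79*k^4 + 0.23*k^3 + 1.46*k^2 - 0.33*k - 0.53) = -2.39*k^6 - 2.49*k^5 - 0.88*k^4 - 0.33*k^3 - 0.04*k^2 - 1.09*k + 3.76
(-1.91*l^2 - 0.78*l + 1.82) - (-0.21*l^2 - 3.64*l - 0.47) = -1.7*l^2 + 2.86*l + 2.29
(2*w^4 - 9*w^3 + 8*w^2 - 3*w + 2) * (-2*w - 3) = -4*w^5 + 12*w^4 + 11*w^3 - 18*w^2 + 5*w - 6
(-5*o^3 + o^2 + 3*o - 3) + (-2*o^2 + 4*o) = -5*o^3 - o^2 + 7*o - 3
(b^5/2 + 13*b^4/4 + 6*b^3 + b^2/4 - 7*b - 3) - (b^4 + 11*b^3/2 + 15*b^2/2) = b^5/2 + 9*b^4/4 + b^3/2 - 29*b^2/4 - 7*b - 3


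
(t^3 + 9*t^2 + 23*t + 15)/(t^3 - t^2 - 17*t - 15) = (t + 5)/(t - 5)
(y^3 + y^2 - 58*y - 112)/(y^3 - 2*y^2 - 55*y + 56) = (y + 2)/(y - 1)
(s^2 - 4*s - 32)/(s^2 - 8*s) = (s + 4)/s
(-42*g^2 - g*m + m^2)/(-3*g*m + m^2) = (42*g^2 + g*m - m^2)/(m*(3*g - m))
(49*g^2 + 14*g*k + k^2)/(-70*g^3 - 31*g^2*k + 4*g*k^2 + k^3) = (-7*g - k)/(10*g^2 + 3*g*k - k^2)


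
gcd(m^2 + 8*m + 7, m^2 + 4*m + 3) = m + 1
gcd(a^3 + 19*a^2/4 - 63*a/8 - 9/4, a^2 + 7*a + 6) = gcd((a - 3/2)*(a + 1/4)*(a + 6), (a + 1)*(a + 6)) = a + 6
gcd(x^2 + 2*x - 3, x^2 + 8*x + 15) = x + 3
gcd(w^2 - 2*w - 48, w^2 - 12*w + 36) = 1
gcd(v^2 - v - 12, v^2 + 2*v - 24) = v - 4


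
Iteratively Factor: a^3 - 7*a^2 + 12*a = (a - 4)*(a^2 - 3*a) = a*(a - 4)*(a - 3)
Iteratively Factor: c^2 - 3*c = (c - 3)*(c)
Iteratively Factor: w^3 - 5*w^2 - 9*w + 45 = (w - 3)*(w^2 - 2*w - 15) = (w - 3)*(w + 3)*(w - 5)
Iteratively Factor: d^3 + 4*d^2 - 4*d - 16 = (d + 2)*(d^2 + 2*d - 8) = (d + 2)*(d + 4)*(d - 2)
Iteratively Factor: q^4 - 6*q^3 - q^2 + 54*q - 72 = (q - 3)*(q^3 - 3*q^2 - 10*q + 24) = (q - 4)*(q - 3)*(q^2 + q - 6) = (q - 4)*(q - 3)*(q + 3)*(q - 2)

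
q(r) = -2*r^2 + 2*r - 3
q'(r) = 2 - 4*r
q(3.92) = -25.89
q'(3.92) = -13.68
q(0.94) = -2.89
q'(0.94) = -1.76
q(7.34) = -96.07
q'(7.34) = -27.36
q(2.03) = -7.18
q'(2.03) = -6.12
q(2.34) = -9.27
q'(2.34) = -7.36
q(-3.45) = -33.70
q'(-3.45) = 15.80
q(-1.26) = -8.70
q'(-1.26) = 7.04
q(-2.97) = -26.58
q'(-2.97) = 13.88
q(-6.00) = -87.00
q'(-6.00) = 26.00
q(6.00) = -63.00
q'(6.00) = -22.00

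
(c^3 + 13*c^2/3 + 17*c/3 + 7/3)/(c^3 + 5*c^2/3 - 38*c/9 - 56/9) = 3*(c^2 + 2*c + 1)/(3*c^2 - 2*c - 8)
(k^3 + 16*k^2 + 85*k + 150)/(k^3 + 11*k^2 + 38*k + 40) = (k^2 + 11*k + 30)/(k^2 + 6*k + 8)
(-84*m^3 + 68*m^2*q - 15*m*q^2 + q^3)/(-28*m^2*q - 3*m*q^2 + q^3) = (12*m^2 - 8*m*q + q^2)/(q*(4*m + q))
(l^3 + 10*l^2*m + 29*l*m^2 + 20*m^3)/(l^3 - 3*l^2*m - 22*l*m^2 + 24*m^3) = (l^2 + 6*l*m + 5*m^2)/(l^2 - 7*l*m + 6*m^2)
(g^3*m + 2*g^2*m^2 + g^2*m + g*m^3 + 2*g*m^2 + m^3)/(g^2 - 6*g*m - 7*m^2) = m*(g^2 + g*m + g + m)/(g - 7*m)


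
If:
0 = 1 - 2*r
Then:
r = 1/2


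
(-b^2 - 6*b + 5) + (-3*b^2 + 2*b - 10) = -4*b^2 - 4*b - 5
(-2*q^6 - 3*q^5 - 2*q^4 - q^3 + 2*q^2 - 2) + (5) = -2*q^6 - 3*q^5 - 2*q^4 - q^3 + 2*q^2 + 3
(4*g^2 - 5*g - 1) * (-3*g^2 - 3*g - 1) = -12*g^4 + 3*g^3 + 14*g^2 + 8*g + 1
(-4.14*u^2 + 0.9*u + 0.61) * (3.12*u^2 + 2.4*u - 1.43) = -12.9168*u^4 - 7.128*u^3 + 9.9834*u^2 + 0.177*u - 0.8723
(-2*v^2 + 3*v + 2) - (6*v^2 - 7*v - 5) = -8*v^2 + 10*v + 7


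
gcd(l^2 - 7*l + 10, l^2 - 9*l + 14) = l - 2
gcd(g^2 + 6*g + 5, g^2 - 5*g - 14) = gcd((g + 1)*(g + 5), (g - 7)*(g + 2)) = 1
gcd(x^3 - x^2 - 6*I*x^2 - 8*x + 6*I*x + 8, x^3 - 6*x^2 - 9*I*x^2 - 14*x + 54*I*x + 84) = x - 2*I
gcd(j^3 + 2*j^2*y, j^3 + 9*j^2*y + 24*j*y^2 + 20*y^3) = j + 2*y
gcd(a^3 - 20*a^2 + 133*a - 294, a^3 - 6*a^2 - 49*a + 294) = a^2 - 13*a + 42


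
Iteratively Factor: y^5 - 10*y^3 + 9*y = (y + 1)*(y^4 - y^3 - 9*y^2 + 9*y) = (y + 1)*(y + 3)*(y^3 - 4*y^2 + 3*y) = y*(y + 1)*(y + 3)*(y^2 - 4*y + 3) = y*(y - 1)*(y + 1)*(y + 3)*(y - 3)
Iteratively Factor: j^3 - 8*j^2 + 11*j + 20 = (j - 5)*(j^2 - 3*j - 4) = (j - 5)*(j + 1)*(j - 4)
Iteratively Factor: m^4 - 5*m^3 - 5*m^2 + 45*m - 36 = (m - 1)*(m^3 - 4*m^2 - 9*m + 36) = (m - 3)*(m - 1)*(m^2 - m - 12) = (m - 4)*(m - 3)*(m - 1)*(m + 3)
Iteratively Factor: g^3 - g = (g)*(g^2 - 1) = g*(g - 1)*(g + 1)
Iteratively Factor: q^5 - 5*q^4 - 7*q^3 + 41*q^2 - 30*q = (q)*(q^4 - 5*q^3 - 7*q^2 + 41*q - 30) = q*(q - 1)*(q^3 - 4*q^2 - 11*q + 30) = q*(q - 1)*(q + 3)*(q^2 - 7*q + 10) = q*(q - 2)*(q - 1)*(q + 3)*(q - 5)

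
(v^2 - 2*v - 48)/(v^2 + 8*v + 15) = (v^2 - 2*v - 48)/(v^2 + 8*v + 15)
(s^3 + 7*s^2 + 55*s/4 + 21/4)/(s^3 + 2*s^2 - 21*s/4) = (2*s^2 + 7*s + 3)/(s*(2*s - 3))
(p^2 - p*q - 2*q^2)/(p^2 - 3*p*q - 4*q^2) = (p - 2*q)/(p - 4*q)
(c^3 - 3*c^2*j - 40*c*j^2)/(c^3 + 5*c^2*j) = (c - 8*j)/c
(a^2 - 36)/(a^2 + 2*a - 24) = (a - 6)/(a - 4)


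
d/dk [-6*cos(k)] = 6*sin(k)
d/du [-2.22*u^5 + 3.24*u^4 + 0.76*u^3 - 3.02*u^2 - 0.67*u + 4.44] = -11.1*u^4 + 12.96*u^3 + 2.28*u^2 - 6.04*u - 0.67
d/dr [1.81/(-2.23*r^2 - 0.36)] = 8.0726*r/(2.23*r^2 + 0.36)^2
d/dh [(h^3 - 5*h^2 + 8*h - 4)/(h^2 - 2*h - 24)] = (h^4 - 4*h^3 - 70*h^2 + 248*h - 200)/(h^4 - 4*h^3 - 44*h^2 + 96*h + 576)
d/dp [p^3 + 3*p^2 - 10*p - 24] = 3*p^2 + 6*p - 10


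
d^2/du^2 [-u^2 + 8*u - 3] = -2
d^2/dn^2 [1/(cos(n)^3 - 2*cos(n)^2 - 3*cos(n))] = (-9*(1 - cos(2*n))^3/8 - 11*(1 - cos(2*n))^2*cos(n)/2 + 25*(1 - cos(2*n))^2/4 - 19*cos(n)/2 + 13*cos(2*n) + 3*cos(3*n)/2 - 21)/((sin(n)^2 + 2*cos(n) + 2)^3*cos(n)^3)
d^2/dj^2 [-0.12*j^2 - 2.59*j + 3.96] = -0.240000000000000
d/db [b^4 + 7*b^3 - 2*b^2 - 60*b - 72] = 4*b^3 + 21*b^2 - 4*b - 60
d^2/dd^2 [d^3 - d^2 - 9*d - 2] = 6*d - 2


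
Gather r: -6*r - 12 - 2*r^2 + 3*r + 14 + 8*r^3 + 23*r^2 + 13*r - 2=8*r^3 + 21*r^2 + 10*r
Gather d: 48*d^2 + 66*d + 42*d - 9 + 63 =48*d^2 + 108*d + 54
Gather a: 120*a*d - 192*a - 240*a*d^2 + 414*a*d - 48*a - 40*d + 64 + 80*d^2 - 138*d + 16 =a*(-240*d^2 + 534*d - 240) + 80*d^2 - 178*d + 80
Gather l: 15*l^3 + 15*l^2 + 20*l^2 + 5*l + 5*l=15*l^3 + 35*l^2 + 10*l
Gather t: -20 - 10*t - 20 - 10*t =-20*t - 40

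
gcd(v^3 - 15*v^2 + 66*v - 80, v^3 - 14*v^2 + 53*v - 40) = v^2 - 13*v + 40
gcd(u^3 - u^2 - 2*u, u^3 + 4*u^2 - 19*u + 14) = u - 2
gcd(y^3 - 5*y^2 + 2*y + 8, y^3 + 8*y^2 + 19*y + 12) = y + 1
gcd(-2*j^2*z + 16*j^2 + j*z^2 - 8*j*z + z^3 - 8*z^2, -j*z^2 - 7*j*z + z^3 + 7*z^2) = -j + z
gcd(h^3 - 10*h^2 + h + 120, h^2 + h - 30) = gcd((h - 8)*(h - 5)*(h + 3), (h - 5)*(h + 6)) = h - 5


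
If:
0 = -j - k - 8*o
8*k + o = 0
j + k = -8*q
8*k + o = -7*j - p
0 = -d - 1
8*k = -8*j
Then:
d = -1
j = 0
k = 0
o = 0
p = 0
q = 0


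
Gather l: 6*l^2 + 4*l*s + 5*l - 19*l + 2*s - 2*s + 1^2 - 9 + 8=6*l^2 + l*(4*s - 14)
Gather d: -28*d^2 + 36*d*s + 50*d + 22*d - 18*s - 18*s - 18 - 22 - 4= -28*d^2 + d*(36*s + 72) - 36*s - 44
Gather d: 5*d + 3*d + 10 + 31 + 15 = 8*d + 56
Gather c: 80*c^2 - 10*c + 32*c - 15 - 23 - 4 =80*c^2 + 22*c - 42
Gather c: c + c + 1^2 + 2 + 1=2*c + 4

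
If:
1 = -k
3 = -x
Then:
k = -1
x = -3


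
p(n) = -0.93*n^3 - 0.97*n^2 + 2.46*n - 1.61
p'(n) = -2.79*n^2 - 1.94*n + 2.46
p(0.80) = -0.74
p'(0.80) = -0.88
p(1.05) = -1.17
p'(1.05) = -2.65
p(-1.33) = -4.41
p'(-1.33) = 0.10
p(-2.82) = 4.59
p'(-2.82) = -14.26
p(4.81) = -115.71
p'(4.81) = -71.42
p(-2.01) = -2.92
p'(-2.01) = -4.91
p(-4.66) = 59.97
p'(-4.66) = -49.09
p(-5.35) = 99.88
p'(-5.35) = -67.02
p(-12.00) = 1436.23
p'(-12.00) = -376.02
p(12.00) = -1718.81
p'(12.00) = -422.58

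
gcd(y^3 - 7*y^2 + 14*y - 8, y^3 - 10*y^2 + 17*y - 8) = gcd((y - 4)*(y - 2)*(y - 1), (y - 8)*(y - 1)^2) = y - 1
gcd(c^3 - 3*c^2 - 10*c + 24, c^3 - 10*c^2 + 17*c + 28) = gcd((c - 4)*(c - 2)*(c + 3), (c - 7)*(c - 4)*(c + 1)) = c - 4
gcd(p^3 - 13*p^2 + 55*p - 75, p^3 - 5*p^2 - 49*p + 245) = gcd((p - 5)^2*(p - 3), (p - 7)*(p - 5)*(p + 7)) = p - 5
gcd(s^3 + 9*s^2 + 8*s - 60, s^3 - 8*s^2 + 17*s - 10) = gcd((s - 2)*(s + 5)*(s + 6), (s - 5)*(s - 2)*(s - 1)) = s - 2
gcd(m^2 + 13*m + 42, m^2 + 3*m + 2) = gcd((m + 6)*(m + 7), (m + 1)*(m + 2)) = 1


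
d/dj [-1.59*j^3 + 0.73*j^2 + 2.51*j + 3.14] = -4.77*j^2 + 1.46*j + 2.51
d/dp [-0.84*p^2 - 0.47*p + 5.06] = -1.68*p - 0.47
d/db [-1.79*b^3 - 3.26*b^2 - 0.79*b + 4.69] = -5.37*b^2 - 6.52*b - 0.79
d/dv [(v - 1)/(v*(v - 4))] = (-v^2 + 2*v - 4)/(v^2*(v^2 - 8*v + 16))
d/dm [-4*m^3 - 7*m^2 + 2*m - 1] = -12*m^2 - 14*m + 2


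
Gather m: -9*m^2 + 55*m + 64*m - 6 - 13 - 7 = -9*m^2 + 119*m - 26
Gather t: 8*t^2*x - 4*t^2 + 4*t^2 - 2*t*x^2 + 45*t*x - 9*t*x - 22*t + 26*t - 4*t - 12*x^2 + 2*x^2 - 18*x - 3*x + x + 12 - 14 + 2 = 8*t^2*x + t*(-2*x^2 + 36*x) - 10*x^2 - 20*x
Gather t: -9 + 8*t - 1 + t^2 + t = t^2 + 9*t - 10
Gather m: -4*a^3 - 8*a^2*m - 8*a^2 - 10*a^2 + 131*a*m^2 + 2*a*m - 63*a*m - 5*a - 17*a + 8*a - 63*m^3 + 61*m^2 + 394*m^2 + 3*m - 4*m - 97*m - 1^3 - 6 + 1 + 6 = -4*a^3 - 18*a^2 - 14*a - 63*m^3 + m^2*(131*a + 455) + m*(-8*a^2 - 61*a - 98)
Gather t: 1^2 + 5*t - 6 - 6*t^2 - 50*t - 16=-6*t^2 - 45*t - 21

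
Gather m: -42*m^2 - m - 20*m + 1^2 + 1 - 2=-42*m^2 - 21*m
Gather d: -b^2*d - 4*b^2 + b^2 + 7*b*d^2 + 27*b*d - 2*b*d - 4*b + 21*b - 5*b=-3*b^2 + 7*b*d^2 + 12*b + d*(-b^2 + 25*b)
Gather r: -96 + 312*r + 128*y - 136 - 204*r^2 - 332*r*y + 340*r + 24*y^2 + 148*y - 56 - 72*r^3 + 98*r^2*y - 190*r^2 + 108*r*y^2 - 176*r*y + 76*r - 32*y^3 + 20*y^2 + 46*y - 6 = -72*r^3 + r^2*(98*y - 394) + r*(108*y^2 - 508*y + 728) - 32*y^3 + 44*y^2 + 322*y - 294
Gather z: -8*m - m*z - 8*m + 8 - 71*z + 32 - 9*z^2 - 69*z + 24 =-16*m - 9*z^2 + z*(-m - 140) + 64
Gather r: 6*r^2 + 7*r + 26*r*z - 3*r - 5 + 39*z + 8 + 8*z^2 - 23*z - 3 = 6*r^2 + r*(26*z + 4) + 8*z^2 + 16*z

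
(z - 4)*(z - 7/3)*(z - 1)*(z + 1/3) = z^4 - 7*z^3 + 119*z^2/9 - 37*z/9 - 28/9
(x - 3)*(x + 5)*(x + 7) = x^3 + 9*x^2 - x - 105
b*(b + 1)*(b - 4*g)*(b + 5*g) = b^4 + b^3*g + b^3 - 20*b^2*g^2 + b^2*g - 20*b*g^2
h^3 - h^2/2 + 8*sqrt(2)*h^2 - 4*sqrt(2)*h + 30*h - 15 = (h - 1/2)*(h + 3*sqrt(2))*(h + 5*sqrt(2))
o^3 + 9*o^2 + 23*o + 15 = (o + 1)*(o + 3)*(o + 5)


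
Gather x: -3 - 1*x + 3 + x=0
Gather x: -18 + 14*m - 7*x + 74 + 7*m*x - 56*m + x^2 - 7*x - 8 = -42*m + x^2 + x*(7*m - 14) + 48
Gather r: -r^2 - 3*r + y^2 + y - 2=-r^2 - 3*r + y^2 + y - 2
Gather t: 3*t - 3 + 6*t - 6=9*t - 9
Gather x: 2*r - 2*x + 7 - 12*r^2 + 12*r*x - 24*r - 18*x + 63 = -12*r^2 - 22*r + x*(12*r - 20) + 70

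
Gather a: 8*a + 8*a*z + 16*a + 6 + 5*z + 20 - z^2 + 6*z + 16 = a*(8*z + 24) - z^2 + 11*z + 42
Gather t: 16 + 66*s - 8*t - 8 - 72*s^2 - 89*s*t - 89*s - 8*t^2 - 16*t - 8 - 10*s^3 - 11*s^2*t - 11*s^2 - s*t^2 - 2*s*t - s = -10*s^3 - 83*s^2 - 24*s + t^2*(-s - 8) + t*(-11*s^2 - 91*s - 24)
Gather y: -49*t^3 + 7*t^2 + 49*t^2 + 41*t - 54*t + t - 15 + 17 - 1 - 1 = -49*t^3 + 56*t^2 - 12*t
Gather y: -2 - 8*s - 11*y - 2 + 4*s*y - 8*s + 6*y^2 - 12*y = -16*s + 6*y^2 + y*(4*s - 23) - 4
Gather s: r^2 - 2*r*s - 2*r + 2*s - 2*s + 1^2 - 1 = r^2 - 2*r*s - 2*r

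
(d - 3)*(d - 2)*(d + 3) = d^3 - 2*d^2 - 9*d + 18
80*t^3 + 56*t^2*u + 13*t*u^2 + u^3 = (4*t + u)^2*(5*t + u)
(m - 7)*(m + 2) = m^2 - 5*m - 14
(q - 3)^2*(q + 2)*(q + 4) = q^4 - 19*q^2 + 6*q + 72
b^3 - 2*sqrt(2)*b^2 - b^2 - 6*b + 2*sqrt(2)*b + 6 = (b - 1)*(b - 3*sqrt(2))*(b + sqrt(2))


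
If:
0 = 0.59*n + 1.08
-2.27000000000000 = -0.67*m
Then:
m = 3.39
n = -1.83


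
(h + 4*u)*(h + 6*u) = h^2 + 10*h*u + 24*u^2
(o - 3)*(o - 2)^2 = o^3 - 7*o^2 + 16*o - 12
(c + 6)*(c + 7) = c^2 + 13*c + 42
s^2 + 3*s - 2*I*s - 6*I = (s + 3)*(s - 2*I)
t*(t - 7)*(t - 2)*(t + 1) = t^4 - 8*t^3 + 5*t^2 + 14*t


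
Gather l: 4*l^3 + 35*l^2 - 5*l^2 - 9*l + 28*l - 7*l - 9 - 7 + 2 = 4*l^3 + 30*l^2 + 12*l - 14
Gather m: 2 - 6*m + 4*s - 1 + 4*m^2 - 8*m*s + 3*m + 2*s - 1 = 4*m^2 + m*(-8*s - 3) + 6*s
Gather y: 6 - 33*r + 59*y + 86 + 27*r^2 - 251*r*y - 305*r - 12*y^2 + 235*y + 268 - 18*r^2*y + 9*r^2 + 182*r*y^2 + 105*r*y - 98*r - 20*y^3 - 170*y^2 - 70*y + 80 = 36*r^2 - 436*r - 20*y^3 + y^2*(182*r - 182) + y*(-18*r^2 - 146*r + 224) + 440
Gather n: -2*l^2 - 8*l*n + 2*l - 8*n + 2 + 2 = -2*l^2 + 2*l + n*(-8*l - 8) + 4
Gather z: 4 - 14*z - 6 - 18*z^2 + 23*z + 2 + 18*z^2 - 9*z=0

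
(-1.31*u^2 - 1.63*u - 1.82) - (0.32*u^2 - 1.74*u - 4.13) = -1.63*u^2 + 0.11*u + 2.31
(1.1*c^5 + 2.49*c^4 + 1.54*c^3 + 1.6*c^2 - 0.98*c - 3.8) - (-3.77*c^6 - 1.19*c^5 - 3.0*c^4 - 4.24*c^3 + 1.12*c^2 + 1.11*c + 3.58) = 3.77*c^6 + 2.29*c^5 + 5.49*c^4 + 5.78*c^3 + 0.48*c^2 - 2.09*c - 7.38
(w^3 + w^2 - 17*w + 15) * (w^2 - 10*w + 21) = w^5 - 9*w^4 - 6*w^3 + 206*w^2 - 507*w + 315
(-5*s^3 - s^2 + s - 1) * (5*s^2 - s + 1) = -25*s^5 + s^3 - 7*s^2 + 2*s - 1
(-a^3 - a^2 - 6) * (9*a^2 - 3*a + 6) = -9*a^5 - 6*a^4 - 3*a^3 - 60*a^2 + 18*a - 36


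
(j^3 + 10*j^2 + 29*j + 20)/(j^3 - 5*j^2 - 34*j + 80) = (j^2 + 5*j + 4)/(j^2 - 10*j + 16)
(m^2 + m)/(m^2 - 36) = m*(m + 1)/(m^2 - 36)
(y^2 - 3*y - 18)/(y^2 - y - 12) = (y - 6)/(y - 4)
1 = 1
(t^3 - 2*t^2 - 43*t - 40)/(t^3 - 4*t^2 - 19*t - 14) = (t^2 - 3*t - 40)/(t^2 - 5*t - 14)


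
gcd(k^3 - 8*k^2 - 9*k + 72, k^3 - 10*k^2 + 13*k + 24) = k^2 - 11*k + 24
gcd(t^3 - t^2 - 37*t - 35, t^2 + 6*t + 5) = t^2 + 6*t + 5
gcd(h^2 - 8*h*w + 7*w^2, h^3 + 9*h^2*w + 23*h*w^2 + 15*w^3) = 1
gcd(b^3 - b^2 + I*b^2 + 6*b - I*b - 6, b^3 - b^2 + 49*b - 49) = b - 1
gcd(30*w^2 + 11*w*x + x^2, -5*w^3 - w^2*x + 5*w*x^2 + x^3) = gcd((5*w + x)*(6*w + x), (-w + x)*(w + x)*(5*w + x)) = 5*w + x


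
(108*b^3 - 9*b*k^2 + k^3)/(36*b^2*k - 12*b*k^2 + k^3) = (3*b + k)/k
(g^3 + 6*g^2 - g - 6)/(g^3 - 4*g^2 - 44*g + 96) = (g^2 - 1)/(g^2 - 10*g + 16)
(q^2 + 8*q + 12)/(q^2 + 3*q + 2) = (q + 6)/(q + 1)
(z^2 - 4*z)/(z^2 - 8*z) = (z - 4)/(z - 8)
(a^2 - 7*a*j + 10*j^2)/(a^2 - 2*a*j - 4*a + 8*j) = (a - 5*j)/(a - 4)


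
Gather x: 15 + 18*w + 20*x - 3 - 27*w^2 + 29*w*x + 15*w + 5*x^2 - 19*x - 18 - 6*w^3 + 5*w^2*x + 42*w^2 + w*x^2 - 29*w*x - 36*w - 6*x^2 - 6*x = -6*w^3 + 15*w^2 - 3*w + x^2*(w - 1) + x*(5*w^2 - 5) - 6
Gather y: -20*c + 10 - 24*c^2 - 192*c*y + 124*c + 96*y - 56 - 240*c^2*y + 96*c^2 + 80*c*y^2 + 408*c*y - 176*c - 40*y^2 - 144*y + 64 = 72*c^2 - 72*c + y^2*(80*c - 40) + y*(-240*c^2 + 216*c - 48) + 18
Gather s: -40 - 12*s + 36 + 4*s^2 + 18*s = 4*s^2 + 6*s - 4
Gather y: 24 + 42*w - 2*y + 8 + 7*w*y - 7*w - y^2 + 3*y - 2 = 35*w - y^2 + y*(7*w + 1) + 30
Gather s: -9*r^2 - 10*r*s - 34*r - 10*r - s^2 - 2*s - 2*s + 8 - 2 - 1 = -9*r^2 - 44*r - s^2 + s*(-10*r - 4) + 5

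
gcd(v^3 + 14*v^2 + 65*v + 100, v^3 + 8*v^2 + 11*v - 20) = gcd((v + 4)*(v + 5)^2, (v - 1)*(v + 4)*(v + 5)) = v^2 + 9*v + 20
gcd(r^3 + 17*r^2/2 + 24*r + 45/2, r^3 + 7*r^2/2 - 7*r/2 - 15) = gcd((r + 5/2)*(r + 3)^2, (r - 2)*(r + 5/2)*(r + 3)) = r^2 + 11*r/2 + 15/2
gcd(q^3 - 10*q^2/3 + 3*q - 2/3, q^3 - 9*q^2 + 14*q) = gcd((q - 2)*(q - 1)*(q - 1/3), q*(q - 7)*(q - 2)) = q - 2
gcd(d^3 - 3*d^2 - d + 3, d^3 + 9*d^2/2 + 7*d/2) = d + 1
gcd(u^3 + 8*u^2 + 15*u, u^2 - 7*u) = u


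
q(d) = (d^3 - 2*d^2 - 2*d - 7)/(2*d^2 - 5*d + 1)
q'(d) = (5 - 4*d)*(d^3 - 2*d^2 - 2*d - 7)/(2*d^2 - 5*d + 1)^2 + (3*d^2 - 4*d - 2)/(2*d^2 - 5*d + 1)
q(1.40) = 5.28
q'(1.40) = 2.35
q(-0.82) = -1.13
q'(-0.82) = -0.93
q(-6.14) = -2.82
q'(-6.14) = 0.49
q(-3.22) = -1.45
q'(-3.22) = 0.43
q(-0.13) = -4.02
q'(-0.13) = -14.04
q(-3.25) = -1.46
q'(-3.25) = 0.43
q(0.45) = 9.72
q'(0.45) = -33.03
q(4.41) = 1.74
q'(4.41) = 0.94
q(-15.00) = -7.23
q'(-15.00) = 0.50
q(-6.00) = -2.75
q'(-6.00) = 0.49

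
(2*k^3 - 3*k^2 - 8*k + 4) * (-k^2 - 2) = -2*k^5 + 3*k^4 + 4*k^3 + 2*k^2 + 16*k - 8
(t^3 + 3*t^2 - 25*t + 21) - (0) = t^3 + 3*t^2 - 25*t + 21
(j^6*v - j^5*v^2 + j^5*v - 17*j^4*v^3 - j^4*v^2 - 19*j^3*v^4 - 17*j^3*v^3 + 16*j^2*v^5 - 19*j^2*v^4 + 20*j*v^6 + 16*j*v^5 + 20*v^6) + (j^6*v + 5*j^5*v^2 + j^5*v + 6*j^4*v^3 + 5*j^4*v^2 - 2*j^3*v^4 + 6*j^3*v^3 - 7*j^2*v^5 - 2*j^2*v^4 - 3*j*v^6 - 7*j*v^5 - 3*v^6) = 2*j^6*v + 4*j^5*v^2 + 2*j^5*v - 11*j^4*v^3 + 4*j^4*v^2 - 21*j^3*v^4 - 11*j^3*v^3 + 9*j^2*v^5 - 21*j^2*v^4 + 17*j*v^6 + 9*j*v^5 + 17*v^6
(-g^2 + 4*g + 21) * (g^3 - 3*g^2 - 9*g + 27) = -g^5 + 7*g^4 + 18*g^3 - 126*g^2 - 81*g + 567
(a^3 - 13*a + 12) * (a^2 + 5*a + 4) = a^5 + 5*a^4 - 9*a^3 - 53*a^2 + 8*a + 48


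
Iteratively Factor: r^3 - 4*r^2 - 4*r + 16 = (r + 2)*(r^2 - 6*r + 8) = (r - 2)*(r + 2)*(r - 4)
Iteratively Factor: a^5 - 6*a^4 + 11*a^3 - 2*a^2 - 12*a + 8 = (a - 2)*(a^4 - 4*a^3 + 3*a^2 + 4*a - 4) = (a - 2)^2*(a^3 - 2*a^2 - a + 2) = (a - 2)^2*(a + 1)*(a^2 - 3*a + 2) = (a - 2)^3*(a + 1)*(a - 1)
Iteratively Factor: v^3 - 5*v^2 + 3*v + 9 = (v + 1)*(v^2 - 6*v + 9) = (v - 3)*(v + 1)*(v - 3)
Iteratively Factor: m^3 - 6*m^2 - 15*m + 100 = (m - 5)*(m^2 - m - 20) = (m - 5)^2*(m + 4)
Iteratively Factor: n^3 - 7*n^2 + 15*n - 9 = (n - 1)*(n^2 - 6*n + 9) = (n - 3)*(n - 1)*(n - 3)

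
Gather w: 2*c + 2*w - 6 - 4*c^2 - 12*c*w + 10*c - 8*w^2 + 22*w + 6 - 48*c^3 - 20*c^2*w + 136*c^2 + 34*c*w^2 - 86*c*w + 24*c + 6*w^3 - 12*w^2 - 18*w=-48*c^3 + 132*c^2 + 36*c + 6*w^3 + w^2*(34*c - 20) + w*(-20*c^2 - 98*c + 6)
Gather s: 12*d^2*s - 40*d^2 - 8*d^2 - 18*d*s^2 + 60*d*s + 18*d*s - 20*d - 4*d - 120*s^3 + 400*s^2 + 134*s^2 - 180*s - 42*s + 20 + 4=-48*d^2 - 24*d - 120*s^3 + s^2*(534 - 18*d) + s*(12*d^2 + 78*d - 222) + 24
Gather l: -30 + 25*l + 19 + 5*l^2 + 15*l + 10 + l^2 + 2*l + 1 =6*l^2 + 42*l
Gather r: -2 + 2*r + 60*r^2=60*r^2 + 2*r - 2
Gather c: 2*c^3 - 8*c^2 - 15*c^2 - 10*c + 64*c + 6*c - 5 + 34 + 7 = 2*c^3 - 23*c^2 + 60*c + 36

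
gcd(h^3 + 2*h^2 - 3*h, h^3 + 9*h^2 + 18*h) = h^2 + 3*h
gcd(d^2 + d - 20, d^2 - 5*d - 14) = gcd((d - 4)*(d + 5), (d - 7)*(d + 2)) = 1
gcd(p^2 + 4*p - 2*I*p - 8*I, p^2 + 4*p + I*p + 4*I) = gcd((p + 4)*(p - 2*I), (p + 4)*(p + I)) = p + 4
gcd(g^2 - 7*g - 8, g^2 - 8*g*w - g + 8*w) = 1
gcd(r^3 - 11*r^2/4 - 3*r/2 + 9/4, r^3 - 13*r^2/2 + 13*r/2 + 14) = r + 1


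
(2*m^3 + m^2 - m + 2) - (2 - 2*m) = 2*m^3 + m^2 + m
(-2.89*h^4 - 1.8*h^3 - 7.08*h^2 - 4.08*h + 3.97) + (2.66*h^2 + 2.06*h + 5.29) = -2.89*h^4 - 1.8*h^3 - 4.42*h^2 - 2.02*h + 9.26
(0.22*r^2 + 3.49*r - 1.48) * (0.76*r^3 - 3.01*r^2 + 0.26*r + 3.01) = 0.1672*r^5 + 1.9902*r^4 - 11.5725*r^3 + 6.0244*r^2 + 10.1201*r - 4.4548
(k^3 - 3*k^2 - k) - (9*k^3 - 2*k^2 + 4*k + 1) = -8*k^3 - k^2 - 5*k - 1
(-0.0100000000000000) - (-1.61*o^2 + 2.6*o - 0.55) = 1.61*o^2 - 2.6*o + 0.54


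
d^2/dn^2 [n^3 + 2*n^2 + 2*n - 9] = 6*n + 4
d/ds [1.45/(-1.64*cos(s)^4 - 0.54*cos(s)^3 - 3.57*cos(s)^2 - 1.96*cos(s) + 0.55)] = -(9.512*cos(s)^3 + 2.349*cos(s)^2 + 10.353*cos(s) + 2.842)*sin(s)/(1.64*cos(s)^4 + 0.54*cos(s)^3 + 3.57*cos(s)^2 + 1.96*cos(s) - 0.55)^2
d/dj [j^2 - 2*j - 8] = 2*j - 2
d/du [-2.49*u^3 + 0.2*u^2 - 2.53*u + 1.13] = -7.47*u^2 + 0.4*u - 2.53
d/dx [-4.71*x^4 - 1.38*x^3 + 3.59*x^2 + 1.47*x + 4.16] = -18.84*x^3 - 4.14*x^2 + 7.18*x + 1.47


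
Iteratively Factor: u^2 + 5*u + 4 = (u + 4)*(u + 1)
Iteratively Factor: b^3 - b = (b - 1)*(b^2 + b) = b*(b - 1)*(b + 1)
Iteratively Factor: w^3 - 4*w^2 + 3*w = (w - 1)*(w^2 - 3*w) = (w - 3)*(w - 1)*(w)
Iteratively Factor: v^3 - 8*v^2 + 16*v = (v)*(v^2 - 8*v + 16) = v*(v - 4)*(v - 4)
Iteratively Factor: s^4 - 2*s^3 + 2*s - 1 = (s - 1)*(s^3 - s^2 - s + 1) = (s - 1)^2*(s^2 - 1) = (s - 1)^3*(s + 1)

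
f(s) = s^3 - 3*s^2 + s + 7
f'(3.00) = 10.00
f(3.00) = 10.00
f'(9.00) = 190.00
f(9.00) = 502.00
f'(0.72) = -1.76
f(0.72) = 6.54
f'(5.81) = 67.41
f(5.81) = 107.66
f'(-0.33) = 3.31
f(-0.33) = 6.31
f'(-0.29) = 2.99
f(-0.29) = 6.43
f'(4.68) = 38.63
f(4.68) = 48.48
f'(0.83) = -1.91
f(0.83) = 6.34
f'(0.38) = -0.85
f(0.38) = 7.00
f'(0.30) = -0.53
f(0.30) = 7.06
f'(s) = 3*s^2 - 6*s + 1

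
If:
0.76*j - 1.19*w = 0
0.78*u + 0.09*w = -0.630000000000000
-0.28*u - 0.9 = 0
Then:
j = 32.66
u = -3.21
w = 20.86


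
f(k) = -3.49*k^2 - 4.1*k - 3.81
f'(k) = -6.98*k - 4.1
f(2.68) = -39.86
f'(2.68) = -22.81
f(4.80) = -103.90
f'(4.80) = -37.60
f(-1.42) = -5.03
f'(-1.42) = 5.81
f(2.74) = -41.25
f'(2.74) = -23.23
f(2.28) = -31.30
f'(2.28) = -20.01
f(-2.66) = -17.60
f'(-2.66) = 14.47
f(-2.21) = -11.79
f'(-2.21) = 11.33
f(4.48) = -92.22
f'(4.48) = -35.37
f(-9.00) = -249.60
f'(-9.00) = 58.72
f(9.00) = -323.40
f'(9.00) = -66.92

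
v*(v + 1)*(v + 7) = v^3 + 8*v^2 + 7*v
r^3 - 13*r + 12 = (r - 3)*(r - 1)*(r + 4)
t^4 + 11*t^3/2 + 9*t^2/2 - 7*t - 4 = (t - 1)*(t + 1/2)*(t + 2)*(t + 4)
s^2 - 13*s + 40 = (s - 8)*(s - 5)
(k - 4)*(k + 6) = k^2 + 2*k - 24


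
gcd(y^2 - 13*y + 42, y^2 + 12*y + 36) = 1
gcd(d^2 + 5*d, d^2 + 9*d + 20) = d + 5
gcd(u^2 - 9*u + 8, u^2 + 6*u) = 1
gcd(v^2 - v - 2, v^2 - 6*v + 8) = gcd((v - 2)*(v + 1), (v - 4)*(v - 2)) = v - 2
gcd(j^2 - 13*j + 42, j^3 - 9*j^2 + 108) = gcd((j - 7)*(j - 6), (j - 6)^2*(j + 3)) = j - 6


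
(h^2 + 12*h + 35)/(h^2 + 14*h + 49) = (h + 5)/(h + 7)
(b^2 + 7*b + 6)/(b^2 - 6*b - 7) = (b + 6)/(b - 7)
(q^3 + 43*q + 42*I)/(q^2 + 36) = (q^3 + 43*q + 42*I)/(q^2 + 36)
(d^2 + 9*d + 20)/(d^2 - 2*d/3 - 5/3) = 3*(d^2 + 9*d + 20)/(3*d^2 - 2*d - 5)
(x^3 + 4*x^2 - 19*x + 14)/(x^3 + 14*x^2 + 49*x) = (x^2 - 3*x + 2)/(x*(x + 7))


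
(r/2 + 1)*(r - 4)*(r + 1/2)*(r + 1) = r^4/2 - r^3/4 - 21*r^2/4 - 13*r/2 - 2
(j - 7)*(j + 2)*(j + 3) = j^3 - 2*j^2 - 29*j - 42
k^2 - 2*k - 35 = (k - 7)*(k + 5)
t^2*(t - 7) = t^3 - 7*t^2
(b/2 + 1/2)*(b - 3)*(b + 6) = b^3/2 + 2*b^2 - 15*b/2 - 9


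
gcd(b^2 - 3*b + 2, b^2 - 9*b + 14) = b - 2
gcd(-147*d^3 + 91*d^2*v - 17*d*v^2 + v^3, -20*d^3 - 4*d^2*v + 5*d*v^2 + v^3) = 1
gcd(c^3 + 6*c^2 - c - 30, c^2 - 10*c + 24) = 1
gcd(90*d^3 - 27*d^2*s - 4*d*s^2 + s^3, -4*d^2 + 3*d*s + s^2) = 1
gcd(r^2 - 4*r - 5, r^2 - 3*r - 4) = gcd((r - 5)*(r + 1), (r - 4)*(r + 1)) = r + 1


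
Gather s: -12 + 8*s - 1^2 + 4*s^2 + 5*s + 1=4*s^2 + 13*s - 12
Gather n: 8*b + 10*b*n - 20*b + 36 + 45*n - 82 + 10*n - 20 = -12*b + n*(10*b + 55) - 66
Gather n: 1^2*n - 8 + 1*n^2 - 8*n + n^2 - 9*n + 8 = 2*n^2 - 16*n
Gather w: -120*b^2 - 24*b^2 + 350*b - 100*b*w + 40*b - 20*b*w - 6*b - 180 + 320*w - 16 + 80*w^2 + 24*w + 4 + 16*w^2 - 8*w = -144*b^2 + 384*b + 96*w^2 + w*(336 - 120*b) - 192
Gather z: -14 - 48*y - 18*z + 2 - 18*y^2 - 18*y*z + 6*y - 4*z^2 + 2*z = -18*y^2 - 42*y - 4*z^2 + z*(-18*y - 16) - 12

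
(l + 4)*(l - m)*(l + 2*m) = l^3 + l^2*m + 4*l^2 - 2*l*m^2 + 4*l*m - 8*m^2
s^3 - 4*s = s*(s - 2)*(s + 2)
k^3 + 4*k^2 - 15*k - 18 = (k - 3)*(k + 1)*(k + 6)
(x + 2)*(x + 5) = x^2 + 7*x + 10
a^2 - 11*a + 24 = (a - 8)*(a - 3)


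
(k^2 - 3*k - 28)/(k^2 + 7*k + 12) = (k - 7)/(k + 3)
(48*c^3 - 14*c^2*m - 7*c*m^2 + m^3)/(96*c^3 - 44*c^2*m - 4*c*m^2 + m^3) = (3*c + m)/(6*c + m)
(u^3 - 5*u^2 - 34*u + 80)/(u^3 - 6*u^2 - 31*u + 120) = (u - 2)/(u - 3)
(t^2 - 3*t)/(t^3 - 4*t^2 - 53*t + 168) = t/(t^2 - t - 56)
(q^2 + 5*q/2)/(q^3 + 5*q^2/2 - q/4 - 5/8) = 4*q/(4*q^2 - 1)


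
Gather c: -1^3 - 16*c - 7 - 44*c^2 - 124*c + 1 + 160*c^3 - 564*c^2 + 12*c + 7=160*c^3 - 608*c^2 - 128*c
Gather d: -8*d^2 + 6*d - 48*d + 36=-8*d^2 - 42*d + 36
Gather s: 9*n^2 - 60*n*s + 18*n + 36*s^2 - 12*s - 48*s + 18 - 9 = 9*n^2 + 18*n + 36*s^2 + s*(-60*n - 60) + 9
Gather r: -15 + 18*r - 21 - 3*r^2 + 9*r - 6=-3*r^2 + 27*r - 42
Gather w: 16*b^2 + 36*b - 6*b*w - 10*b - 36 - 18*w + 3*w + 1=16*b^2 + 26*b + w*(-6*b - 15) - 35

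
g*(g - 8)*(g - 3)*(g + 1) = g^4 - 10*g^3 + 13*g^2 + 24*g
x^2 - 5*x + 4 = (x - 4)*(x - 1)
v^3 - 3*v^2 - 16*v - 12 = (v - 6)*(v + 1)*(v + 2)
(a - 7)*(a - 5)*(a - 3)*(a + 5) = a^4 - 10*a^3 - 4*a^2 + 250*a - 525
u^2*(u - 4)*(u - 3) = u^4 - 7*u^3 + 12*u^2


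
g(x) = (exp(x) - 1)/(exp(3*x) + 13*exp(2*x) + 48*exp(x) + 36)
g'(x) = (exp(x) - 1)*(-3*exp(3*x) - 26*exp(2*x) - 48*exp(x))/(exp(3*x) + 13*exp(2*x) + 48*exp(x) + 36)^2 + exp(x)/(exp(3*x) + 13*exp(2*x) + 48*exp(x) + 36)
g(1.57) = 0.01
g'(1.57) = -0.00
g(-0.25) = -0.00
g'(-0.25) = 0.01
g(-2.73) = -0.02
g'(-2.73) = 0.00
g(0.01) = 0.00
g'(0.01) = 0.01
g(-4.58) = -0.03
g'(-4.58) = 0.00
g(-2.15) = -0.02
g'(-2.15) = 0.01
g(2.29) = 0.00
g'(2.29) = -0.00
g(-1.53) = -0.02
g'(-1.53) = 0.01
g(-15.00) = -0.03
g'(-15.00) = 0.00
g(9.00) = 0.00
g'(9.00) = 0.00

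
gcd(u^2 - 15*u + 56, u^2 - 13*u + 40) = u - 8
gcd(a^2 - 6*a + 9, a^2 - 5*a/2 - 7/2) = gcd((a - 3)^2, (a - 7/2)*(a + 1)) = 1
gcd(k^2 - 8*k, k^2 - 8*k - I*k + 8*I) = k - 8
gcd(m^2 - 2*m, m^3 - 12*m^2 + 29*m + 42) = 1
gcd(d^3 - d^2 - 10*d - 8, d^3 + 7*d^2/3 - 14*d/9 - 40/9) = d + 2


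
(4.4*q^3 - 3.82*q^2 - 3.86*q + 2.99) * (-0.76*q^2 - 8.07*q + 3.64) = -3.344*q^5 - 32.6048*q^4 + 49.777*q^3 + 14.973*q^2 - 38.1797*q + 10.8836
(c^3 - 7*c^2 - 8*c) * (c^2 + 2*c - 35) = c^5 - 5*c^4 - 57*c^3 + 229*c^2 + 280*c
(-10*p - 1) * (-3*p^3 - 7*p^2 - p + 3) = 30*p^4 + 73*p^3 + 17*p^2 - 29*p - 3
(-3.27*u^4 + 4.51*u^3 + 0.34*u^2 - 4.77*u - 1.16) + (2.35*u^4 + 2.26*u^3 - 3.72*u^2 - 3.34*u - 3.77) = -0.92*u^4 + 6.77*u^3 - 3.38*u^2 - 8.11*u - 4.93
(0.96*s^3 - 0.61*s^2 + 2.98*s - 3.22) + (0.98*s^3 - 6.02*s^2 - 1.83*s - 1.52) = 1.94*s^3 - 6.63*s^2 + 1.15*s - 4.74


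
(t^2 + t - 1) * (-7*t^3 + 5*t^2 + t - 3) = -7*t^5 - 2*t^4 + 13*t^3 - 7*t^2 - 4*t + 3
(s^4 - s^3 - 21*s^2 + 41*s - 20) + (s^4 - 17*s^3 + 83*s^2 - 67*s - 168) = 2*s^4 - 18*s^3 + 62*s^2 - 26*s - 188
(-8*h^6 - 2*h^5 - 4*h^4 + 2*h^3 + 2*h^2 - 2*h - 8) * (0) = 0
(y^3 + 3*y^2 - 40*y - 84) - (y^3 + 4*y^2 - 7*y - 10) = -y^2 - 33*y - 74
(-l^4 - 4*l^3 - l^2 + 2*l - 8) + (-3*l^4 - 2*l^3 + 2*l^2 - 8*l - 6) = -4*l^4 - 6*l^3 + l^2 - 6*l - 14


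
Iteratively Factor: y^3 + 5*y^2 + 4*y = (y + 1)*(y^2 + 4*y) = (y + 1)*(y + 4)*(y)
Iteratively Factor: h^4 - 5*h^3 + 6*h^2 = (h)*(h^3 - 5*h^2 + 6*h) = h^2*(h^2 - 5*h + 6) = h^2*(h - 3)*(h - 2)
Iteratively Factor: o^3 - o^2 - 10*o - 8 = (o + 2)*(o^2 - 3*o - 4) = (o - 4)*(o + 2)*(o + 1)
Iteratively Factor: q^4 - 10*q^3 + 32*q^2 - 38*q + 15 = (q - 3)*(q^3 - 7*q^2 + 11*q - 5) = (q - 5)*(q - 3)*(q^2 - 2*q + 1) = (q - 5)*(q - 3)*(q - 1)*(q - 1)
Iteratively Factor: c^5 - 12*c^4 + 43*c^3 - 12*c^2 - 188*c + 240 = (c - 2)*(c^4 - 10*c^3 + 23*c^2 + 34*c - 120) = (c - 4)*(c - 2)*(c^3 - 6*c^2 - c + 30) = (c - 4)*(c - 3)*(c - 2)*(c^2 - 3*c - 10) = (c - 4)*(c - 3)*(c - 2)*(c + 2)*(c - 5)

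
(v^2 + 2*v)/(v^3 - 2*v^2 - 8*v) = 1/(v - 4)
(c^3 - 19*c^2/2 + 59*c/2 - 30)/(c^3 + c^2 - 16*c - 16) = (2*c^2 - 11*c + 15)/(2*(c^2 + 5*c + 4))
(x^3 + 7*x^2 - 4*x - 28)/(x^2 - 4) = x + 7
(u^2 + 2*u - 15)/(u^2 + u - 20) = (u - 3)/(u - 4)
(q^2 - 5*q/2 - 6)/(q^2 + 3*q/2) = (q - 4)/q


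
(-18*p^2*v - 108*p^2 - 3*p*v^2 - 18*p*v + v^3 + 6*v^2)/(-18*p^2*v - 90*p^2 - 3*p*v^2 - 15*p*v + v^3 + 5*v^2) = (v + 6)/(v + 5)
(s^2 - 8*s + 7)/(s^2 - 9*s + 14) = (s - 1)/(s - 2)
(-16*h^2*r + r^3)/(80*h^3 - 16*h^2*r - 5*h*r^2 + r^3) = r/(-5*h + r)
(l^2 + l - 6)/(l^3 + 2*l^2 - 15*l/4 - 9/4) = 4*(l - 2)/(4*l^2 - 4*l - 3)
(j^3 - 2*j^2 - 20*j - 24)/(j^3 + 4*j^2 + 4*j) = (j - 6)/j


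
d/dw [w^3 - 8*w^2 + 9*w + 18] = 3*w^2 - 16*w + 9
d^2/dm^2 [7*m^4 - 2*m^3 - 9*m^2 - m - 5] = 84*m^2 - 12*m - 18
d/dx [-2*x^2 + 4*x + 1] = 4 - 4*x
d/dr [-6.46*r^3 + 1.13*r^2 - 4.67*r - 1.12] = -19.38*r^2 + 2.26*r - 4.67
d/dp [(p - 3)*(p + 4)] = 2*p + 1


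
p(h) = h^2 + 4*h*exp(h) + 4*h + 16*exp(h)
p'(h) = 4*h*exp(h) + 2*h + 20*exp(h) + 4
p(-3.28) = -2.25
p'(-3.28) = -2.30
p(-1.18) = 0.14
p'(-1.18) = 6.34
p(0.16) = 20.19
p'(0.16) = 28.54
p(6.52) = 28623.17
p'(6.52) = 31285.93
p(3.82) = 1456.37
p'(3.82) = 1620.56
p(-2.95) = -2.88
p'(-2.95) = -1.47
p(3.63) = 1178.69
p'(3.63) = 1313.11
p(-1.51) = -1.56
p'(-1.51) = 4.06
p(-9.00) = 45.00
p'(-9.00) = -14.00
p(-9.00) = 45.00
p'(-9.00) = -14.00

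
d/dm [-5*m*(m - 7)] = 35 - 10*m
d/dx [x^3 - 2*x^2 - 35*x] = 3*x^2 - 4*x - 35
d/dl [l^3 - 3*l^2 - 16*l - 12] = 3*l^2 - 6*l - 16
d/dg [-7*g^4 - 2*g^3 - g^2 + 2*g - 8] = -28*g^3 - 6*g^2 - 2*g + 2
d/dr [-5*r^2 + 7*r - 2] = 7 - 10*r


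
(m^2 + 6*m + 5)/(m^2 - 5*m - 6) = (m + 5)/(m - 6)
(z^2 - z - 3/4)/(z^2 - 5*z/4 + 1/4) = (4*z^2 - 4*z - 3)/(4*z^2 - 5*z + 1)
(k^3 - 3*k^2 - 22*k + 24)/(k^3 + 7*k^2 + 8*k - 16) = (k - 6)/(k + 4)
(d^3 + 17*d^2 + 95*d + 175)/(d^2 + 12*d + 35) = d + 5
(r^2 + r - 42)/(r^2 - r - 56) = (r - 6)/(r - 8)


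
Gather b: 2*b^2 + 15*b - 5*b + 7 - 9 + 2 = 2*b^2 + 10*b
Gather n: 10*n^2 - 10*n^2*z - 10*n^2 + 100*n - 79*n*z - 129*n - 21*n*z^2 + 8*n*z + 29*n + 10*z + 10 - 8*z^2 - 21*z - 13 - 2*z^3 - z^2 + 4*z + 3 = -10*n^2*z + n*(-21*z^2 - 71*z) - 2*z^3 - 9*z^2 - 7*z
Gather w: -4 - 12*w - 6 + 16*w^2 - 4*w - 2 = 16*w^2 - 16*w - 12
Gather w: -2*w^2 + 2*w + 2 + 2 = -2*w^2 + 2*w + 4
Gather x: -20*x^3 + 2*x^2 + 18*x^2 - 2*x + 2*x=-20*x^3 + 20*x^2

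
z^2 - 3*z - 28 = (z - 7)*(z + 4)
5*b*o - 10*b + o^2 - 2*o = (5*b + o)*(o - 2)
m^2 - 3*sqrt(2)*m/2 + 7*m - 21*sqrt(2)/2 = (m + 7)*(m - 3*sqrt(2)/2)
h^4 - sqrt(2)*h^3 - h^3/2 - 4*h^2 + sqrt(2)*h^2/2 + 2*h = h*(h - 1/2)*(h - 2*sqrt(2))*(h + sqrt(2))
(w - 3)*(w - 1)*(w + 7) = w^3 + 3*w^2 - 25*w + 21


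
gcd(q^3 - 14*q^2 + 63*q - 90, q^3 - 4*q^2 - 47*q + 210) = q^2 - 11*q + 30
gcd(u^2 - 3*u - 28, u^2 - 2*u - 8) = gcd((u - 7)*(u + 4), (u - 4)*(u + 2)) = 1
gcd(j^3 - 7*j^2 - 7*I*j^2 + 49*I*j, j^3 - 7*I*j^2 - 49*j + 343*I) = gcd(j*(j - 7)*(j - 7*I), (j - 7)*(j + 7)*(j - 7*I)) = j^2 + j*(-7 - 7*I) + 49*I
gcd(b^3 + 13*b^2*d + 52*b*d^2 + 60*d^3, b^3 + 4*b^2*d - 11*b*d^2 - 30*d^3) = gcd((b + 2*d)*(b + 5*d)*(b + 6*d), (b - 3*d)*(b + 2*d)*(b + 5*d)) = b^2 + 7*b*d + 10*d^2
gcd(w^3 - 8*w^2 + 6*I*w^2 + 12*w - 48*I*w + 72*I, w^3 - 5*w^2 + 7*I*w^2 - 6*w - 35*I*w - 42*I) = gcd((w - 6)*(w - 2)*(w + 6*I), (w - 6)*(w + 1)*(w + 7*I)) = w - 6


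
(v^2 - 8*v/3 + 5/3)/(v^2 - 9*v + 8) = (v - 5/3)/(v - 8)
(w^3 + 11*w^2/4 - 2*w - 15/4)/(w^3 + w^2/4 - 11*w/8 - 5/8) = 2*(w + 3)/(2*w + 1)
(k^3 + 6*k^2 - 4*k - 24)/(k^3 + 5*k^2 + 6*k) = (k^2 + 4*k - 12)/(k*(k + 3))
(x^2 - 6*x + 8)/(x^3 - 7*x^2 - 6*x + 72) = (x - 2)/(x^2 - 3*x - 18)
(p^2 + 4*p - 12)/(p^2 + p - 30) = (p - 2)/(p - 5)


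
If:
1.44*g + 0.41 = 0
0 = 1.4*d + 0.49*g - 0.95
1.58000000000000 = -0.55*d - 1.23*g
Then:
No Solution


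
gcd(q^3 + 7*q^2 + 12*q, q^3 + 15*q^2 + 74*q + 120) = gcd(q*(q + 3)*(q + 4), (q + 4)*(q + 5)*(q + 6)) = q + 4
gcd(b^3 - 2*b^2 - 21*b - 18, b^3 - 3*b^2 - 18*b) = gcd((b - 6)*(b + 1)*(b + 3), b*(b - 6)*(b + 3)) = b^2 - 3*b - 18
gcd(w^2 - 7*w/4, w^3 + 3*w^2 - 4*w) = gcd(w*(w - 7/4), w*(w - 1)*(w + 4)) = w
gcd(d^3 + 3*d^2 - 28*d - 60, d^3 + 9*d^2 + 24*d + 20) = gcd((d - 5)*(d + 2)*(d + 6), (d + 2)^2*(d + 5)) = d + 2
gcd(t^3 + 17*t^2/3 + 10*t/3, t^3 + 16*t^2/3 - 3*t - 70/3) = t + 5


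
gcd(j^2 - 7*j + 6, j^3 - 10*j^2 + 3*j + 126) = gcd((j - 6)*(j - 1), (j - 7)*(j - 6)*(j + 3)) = j - 6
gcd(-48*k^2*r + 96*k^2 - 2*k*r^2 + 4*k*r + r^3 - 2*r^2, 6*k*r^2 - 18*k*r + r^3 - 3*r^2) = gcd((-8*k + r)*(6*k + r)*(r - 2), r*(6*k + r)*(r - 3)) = 6*k + r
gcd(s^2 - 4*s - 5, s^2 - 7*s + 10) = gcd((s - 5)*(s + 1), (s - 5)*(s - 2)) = s - 5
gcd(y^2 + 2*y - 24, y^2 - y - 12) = y - 4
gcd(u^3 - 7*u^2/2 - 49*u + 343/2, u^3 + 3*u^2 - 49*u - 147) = u^2 - 49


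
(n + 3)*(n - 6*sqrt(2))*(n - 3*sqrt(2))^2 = n^4 - 12*sqrt(2)*n^3 + 3*n^3 - 36*sqrt(2)*n^2 + 90*n^2 - 108*sqrt(2)*n + 270*n - 324*sqrt(2)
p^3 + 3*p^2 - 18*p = p*(p - 3)*(p + 6)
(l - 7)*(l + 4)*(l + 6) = l^3 + 3*l^2 - 46*l - 168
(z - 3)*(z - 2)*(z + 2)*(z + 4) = z^4 + z^3 - 16*z^2 - 4*z + 48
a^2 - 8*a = a*(a - 8)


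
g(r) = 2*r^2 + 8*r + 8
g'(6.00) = 32.00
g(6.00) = 128.00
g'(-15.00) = -52.00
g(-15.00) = 338.00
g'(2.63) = 18.52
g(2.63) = 42.87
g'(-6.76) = -19.04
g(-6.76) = 45.32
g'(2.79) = 19.16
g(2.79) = 45.89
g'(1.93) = 15.72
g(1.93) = 30.89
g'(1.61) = 14.44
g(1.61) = 26.06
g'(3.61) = 22.44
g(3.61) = 62.94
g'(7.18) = 36.72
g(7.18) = 168.54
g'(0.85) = 11.40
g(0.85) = 16.24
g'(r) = 4*r + 8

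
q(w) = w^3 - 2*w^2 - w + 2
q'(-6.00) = 131.00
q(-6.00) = -280.00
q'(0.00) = -1.00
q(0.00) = 2.00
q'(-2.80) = 33.72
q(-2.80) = -32.83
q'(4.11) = 33.24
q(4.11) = 33.53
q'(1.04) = -1.92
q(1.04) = -0.08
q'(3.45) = 20.91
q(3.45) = 15.81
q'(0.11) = -1.40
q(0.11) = 1.87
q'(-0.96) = 5.60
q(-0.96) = 0.23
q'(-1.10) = 7.03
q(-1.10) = -0.65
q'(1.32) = -1.05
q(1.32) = -0.50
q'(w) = 3*w^2 - 4*w - 1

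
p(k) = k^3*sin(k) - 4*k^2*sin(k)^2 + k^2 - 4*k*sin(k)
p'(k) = k^3*cos(k) - 8*k^2*sin(k)*cos(k) + 3*k^2*sin(k) - 8*k*sin(k)^2 - 4*k*cos(k) + 2*k - 4*sin(k)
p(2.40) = -1.90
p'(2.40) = 24.85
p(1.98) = -9.42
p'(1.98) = 9.26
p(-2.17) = -6.87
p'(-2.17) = -17.54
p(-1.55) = -9.68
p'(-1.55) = 6.54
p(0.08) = -0.02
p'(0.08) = -0.48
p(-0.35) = -0.40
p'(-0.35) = 2.47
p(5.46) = -137.66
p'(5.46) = 139.50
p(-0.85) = -3.00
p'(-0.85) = 8.22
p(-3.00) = 10.40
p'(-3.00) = -3.98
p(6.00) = -28.89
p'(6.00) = 240.81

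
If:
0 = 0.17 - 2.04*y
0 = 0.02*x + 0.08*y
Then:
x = -0.33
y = 0.08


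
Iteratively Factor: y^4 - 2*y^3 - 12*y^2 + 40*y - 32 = (y - 2)*(y^3 - 12*y + 16) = (y - 2)^2*(y^2 + 2*y - 8) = (y - 2)^2*(y + 4)*(y - 2)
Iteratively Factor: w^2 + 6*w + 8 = (w + 4)*(w + 2)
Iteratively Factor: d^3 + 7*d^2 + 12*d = (d)*(d^2 + 7*d + 12) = d*(d + 4)*(d + 3)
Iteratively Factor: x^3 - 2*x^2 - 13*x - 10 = (x - 5)*(x^2 + 3*x + 2) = (x - 5)*(x + 1)*(x + 2)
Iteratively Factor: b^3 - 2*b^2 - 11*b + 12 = (b - 1)*(b^2 - b - 12) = (b - 4)*(b - 1)*(b + 3)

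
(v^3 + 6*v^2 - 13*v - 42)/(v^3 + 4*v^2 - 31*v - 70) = (v - 3)/(v - 5)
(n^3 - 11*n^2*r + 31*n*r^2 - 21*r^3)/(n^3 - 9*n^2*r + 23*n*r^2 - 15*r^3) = (-n + 7*r)/(-n + 5*r)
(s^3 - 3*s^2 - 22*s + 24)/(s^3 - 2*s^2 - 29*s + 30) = (s + 4)/(s + 5)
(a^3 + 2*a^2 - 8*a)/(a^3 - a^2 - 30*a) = (-a^2 - 2*a + 8)/(-a^2 + a + 30)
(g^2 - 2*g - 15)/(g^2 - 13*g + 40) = (g + 3)/(g - 8)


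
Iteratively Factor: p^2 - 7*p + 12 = (p - 4)*(p - 3)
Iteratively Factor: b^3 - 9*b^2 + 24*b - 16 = (b - 1)*(b^2 - 8*b + 16) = (b - 4)*(b - 1)*(b - 4)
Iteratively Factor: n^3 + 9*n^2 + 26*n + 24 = (n + 3)*(n^2 + 6*n + 8) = (n + 3)*(n + 4)*(n + 2)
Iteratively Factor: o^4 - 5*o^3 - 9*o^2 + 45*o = (o + 3)*(o^3 - 8*o^2 + 15*o) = (o - 5)*(o + 3)*(o^2 - 3*o) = o*(o - 5)*(o + 3)*(o - 3)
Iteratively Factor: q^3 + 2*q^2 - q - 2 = (q + 2)*(q^2 - 1) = (q + 1)*(q + 2)*(q - 1)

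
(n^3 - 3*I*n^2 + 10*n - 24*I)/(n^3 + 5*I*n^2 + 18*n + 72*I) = (n - 2*I)/(n + 6*I)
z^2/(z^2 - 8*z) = z/(z - 8)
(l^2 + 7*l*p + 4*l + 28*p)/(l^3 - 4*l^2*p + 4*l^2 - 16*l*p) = (-l - 7*p)/(l*(-l + 4*p))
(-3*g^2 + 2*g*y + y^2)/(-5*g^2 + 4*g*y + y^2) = (3*g + y)/(5*g + y)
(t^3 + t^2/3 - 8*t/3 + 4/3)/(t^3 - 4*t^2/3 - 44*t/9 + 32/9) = 3*(t - 1)/(3*t - 8)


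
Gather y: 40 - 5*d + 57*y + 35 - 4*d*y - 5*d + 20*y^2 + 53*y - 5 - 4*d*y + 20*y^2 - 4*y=-10*d + 40*y^2 + y*(106 - 8*d) + 70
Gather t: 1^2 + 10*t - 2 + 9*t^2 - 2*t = 9*t^2 + 8*t - 1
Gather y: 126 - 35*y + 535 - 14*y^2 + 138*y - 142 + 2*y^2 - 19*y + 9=-12*y^2 + 84*y + 528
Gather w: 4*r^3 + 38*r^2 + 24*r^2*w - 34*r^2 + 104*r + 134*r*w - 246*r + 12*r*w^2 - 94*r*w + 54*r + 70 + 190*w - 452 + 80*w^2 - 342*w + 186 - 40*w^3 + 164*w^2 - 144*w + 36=4*r^3 + 4*r^2 - 88*r - 40*w^3 + w^2*(12*r + 244) + w*(24*r^2 + 40*r - 296) - 160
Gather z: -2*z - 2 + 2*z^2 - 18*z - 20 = 2*z^2 - 20*z - 22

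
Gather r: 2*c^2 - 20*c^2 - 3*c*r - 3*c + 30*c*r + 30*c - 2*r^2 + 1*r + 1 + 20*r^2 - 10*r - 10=-18*c^2 + 27*c + 18*r^2 + r*(27*c - 9) - 9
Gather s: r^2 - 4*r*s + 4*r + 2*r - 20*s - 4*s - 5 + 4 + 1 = r^2 + 6*r + s*(-4*r - 24)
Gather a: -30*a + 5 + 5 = 10 - 30*a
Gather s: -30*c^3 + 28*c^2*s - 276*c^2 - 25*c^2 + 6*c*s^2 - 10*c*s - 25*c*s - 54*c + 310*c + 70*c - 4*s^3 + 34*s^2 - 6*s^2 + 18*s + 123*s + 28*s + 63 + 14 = -30*c^3 - 301*c^2 + 326*c - 4*s^3 + s^2*(6*c + 28) + s*(28*c^2 - 35*c + 169) + 77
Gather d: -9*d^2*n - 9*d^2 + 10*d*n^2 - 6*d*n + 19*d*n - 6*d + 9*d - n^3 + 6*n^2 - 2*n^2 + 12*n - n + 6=d^2*(-9*n - 9) + d*(10*n^2 + 13*n + 3) - n^3 + 4*n^2 + 11*n + 6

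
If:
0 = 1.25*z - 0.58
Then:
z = 0.46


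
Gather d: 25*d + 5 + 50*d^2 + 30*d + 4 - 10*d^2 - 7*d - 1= 40*d^2 + 48*d + 8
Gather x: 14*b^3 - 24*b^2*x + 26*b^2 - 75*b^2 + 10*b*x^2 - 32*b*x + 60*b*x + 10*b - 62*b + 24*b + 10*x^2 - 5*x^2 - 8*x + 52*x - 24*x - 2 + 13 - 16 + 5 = 14*b^3 - 49*b^2 - 28*b + x^2*(10*b + 5) + x*(-24*b^2 + 28*b + 20)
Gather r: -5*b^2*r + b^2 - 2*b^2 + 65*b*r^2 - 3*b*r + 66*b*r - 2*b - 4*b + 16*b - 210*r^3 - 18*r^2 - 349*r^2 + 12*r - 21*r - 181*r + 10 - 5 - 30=-b^2 + 10*b - 210*r^3 + r^2*(65*b - 367) + r*(-5*b^2 + 63*b - 190) - 25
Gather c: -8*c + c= -7*c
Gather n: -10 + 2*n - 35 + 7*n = 9*n - 45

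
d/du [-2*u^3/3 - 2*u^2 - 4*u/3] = -2*u^2 - 4*u - 4/3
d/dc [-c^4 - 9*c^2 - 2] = -4*c^3 - 18*c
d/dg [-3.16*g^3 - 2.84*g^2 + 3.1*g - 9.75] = -9.48*g^2 - 5.68*g + 3.1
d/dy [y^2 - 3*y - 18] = 2*y - 3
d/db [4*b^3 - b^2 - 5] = 2*b*(6*b - 1)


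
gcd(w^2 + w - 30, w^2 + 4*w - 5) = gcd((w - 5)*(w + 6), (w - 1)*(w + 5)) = 1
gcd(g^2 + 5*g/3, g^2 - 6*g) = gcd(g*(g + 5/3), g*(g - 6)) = g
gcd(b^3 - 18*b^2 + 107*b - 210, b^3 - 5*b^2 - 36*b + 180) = b^2 - 11*b + 30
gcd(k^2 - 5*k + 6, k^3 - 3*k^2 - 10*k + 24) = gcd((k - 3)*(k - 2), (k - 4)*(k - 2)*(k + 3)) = k - 2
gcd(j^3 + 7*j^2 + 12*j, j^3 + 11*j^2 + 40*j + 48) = j^2 + 7*j + 12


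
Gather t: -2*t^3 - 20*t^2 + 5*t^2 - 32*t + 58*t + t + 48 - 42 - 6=-2*t^3 - 15*t^2 + 27*t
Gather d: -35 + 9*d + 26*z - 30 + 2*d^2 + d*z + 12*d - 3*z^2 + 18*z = 2*d^2 + d*(z + 21) - 3*z^2 + 44*z - 65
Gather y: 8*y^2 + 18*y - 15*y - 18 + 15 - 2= 8*y^2 + 3*y - 5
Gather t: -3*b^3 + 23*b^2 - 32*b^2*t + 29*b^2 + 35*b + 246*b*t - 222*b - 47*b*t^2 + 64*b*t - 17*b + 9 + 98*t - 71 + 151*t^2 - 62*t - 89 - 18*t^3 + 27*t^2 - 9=-3*b^3 + 52*b^2 - 204*b - 18*t^3 + t^2*(178 - 47*b) + t*(-32*b^2 + 310*b + 36) - 160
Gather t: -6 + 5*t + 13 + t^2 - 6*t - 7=t^2 - t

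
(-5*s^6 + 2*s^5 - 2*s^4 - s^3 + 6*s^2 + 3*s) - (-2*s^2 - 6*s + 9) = -5*s^6 + 2*s^5 - 2*s^4 - s^3 + 8*s^2 + 9*s - 9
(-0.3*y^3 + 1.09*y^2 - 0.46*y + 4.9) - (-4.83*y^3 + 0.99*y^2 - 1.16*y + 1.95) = 4.53*y^3 + 0.1*y^2 + 0.7*y + 2.95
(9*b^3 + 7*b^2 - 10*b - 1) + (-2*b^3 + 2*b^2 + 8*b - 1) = 7*b^3 + 9*b^2 - 2*b - 2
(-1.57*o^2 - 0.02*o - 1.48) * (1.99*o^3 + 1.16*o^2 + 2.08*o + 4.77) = -3.1243*o^5 - 1.861*o^4 - 6.234*o^3 - 9.2473*o^2 - 3.1738*o - 7.0596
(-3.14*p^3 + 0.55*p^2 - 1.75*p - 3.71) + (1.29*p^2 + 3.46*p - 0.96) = -3.14*p^3 + 1.84*p^2 + 1.71*p - 4.67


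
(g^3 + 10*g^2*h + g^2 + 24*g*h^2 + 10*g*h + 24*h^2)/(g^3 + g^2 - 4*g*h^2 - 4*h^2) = (g^2 + 10*g*h + 24*h^2)/(g^2 - 4*h^2)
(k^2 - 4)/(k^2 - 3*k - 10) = (k - 2)/(k - 5)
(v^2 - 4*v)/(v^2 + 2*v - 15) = v*(v - 4)/(v^2 + 2*v - 15)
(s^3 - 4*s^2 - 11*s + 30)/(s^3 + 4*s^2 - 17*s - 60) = (s^2 - 7*s + 10)/(s^2 + s - 20)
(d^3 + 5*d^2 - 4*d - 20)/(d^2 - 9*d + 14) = (d^2 + 7*d + 10)/(d - 7)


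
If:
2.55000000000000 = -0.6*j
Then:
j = -4.25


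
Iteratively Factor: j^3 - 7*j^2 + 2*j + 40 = (j + 2)*(j^2 - 9*j + 20) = (j - 5)*(j + 2)*(j - 4)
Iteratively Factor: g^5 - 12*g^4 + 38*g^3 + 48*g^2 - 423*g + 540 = (g - 4)*(g^4 - 8*g^3 + 6*g^2 + 72*g - 135) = (g - 4)*(g + 3)*(g^3 - 11*g^2 + 39*g - 45) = (g - 5)*(g - 4)*(g + 3)*(g^2 - 6*g + 9) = (g - 5)*(g - 4)*(g - 3)*(g + 3)*(g - 3)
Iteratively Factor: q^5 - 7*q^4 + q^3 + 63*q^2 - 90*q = (q + 3)*(q^4 - 10*q^3 + 31*q^2 - 30*q) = q*(q + 3)*(q^3 - 10*q^2 + 31*q - 30) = q*(q - 5)*(q + 3)*(q^2 - 5*q + 6) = q*(q - 5)*(q - 3)*(q + 3)*(q - 2)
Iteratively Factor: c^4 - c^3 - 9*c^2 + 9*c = (c + 3)*(c^3 - 4*c^2 + 3*c) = (c - 1)*(c + 3)*(c^2 - 3*c) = c*(c - 1)*(c + 3)*(c - 3)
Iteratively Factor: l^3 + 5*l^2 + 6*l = (l + 2)*(l^2 + 3*l) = (l + 2)*(l + 3)*(l)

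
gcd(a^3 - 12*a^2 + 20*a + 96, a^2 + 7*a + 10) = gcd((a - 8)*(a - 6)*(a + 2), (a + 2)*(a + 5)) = a + 2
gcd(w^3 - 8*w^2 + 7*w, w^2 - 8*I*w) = w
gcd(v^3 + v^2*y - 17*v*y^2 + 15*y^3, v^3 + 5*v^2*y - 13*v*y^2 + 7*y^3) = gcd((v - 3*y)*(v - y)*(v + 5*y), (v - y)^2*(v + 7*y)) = -v + y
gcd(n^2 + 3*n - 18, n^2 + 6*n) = n + 6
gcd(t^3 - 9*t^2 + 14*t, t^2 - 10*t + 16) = t - 2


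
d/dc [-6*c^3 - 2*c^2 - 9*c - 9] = -18*c^2 - 4*c - 9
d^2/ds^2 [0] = 0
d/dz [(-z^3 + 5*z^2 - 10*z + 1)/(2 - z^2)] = (z^4 - 16*z^2 + 22*z - 20)/(z^4 - 4*z^2 + 4)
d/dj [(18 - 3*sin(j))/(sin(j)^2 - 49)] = 3*(sin(j)^2 - 12*sin(j) + 49)*cos(j)/(sin(j)^2 - 49)^2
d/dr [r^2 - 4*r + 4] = 2*r - 4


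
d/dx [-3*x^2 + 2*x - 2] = 2 - 6*x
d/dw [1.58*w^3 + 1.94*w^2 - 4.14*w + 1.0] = 4.74*w^2 + 3.88*w - 4.14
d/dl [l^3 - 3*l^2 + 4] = 3*l*(l - 2)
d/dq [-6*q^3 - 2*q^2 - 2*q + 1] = -18*q^2 - 4*q - 2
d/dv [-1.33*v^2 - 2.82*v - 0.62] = -2.66*v - 2.82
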